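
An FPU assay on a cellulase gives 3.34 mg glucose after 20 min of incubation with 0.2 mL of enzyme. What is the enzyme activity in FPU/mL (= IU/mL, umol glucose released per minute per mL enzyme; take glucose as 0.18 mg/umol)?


Activity = glucose_mg / (0.18 mg/umol * V_mL * t_min)
= 3.34 / (0.18 * 0.2 * 20)
= 4.6389 FPU/mL

4.6389 FPU/mL


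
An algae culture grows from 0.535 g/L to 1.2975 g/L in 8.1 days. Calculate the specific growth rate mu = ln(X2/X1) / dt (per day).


mu = ln(X2/X1) / dt
= ln(1.2975/0.535) / 8.1
= 0.1094 per day

0.1094 per day


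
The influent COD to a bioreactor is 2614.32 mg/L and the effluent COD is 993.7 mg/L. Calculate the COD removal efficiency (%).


eta = (COD_in - COD_out) / COD_in * 100
= (2614.32 - 993.7) / 2614.32 * 100
= 61.9901%

61.9901%


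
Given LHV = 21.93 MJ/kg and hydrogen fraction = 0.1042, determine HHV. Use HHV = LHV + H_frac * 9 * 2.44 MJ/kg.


HHV = LHV + H_frac * 9 * 2.44
= 21.93 + 0.1042 * 9 * 2.44
= 24.2182 MJ/kg

24.2182 MJ/kg


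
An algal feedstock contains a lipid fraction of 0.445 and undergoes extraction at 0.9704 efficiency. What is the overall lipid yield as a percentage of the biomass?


Y = lipid_content * extraction_eff * 100
= 0.445 * 0.9704 * 100
= 43.1828%

43.1828%


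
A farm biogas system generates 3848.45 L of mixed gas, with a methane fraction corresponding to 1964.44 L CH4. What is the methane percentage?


CH4% = V_CH4 / V_total * 100
= 1964.44 / 3848.45 * 100
= 51.0450%

51.0450%


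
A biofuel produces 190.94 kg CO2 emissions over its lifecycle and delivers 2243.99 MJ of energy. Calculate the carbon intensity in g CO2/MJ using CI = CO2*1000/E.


CI = CO2 * 1000 / E
= 190.94 * 1000 / 2243.99
= 85.0895 g CO2/MJ

85.0895 g CO2/MJ


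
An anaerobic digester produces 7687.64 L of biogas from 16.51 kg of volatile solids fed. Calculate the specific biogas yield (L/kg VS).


Y = V / VS
= 7687.64 / 16.51
= 465.6354 L/kg VS

465.6354 L/kg VS


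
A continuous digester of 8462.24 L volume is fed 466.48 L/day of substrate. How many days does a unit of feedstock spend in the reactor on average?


HRT = V / Q
= 8462.24 / 466.48
= 18.1406 days

18.1406 days


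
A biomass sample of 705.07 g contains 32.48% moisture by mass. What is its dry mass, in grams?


Wd = Ww * (1 - MC/100)
= 705.07 * (1 - 32.48/100)
= 476.0633 g

476.0633 g


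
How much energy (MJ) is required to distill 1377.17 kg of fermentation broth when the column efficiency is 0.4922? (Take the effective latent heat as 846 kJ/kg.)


E = m * 846 / (eta * 1000)
= 1377.17 * 846 / (0.4922 * 1000)
= 2367.0984 MJ

2367.0984 MJ


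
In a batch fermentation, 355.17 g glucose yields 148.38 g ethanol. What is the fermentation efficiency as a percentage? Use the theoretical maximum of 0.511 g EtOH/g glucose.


Fermentation efficiency = (actual / (0.511 * glucose)) * 100
= (148.38 / (0.511 * 355.17)) * 100
= 81.7557%

81.7557%


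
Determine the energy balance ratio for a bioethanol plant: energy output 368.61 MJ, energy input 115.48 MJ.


EROI = E_out / E_in
= 368.61 / 115.48
= 3.1920

3.1920


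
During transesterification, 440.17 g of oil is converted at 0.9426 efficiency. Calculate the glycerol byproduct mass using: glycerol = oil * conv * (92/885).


glycerol = oil * conv * (92/885)
= 440.17 * 0.9426 * 92 / 885
= 43.1313 g

43.1313 g


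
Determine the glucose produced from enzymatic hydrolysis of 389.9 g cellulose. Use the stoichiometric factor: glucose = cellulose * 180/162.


glucose = cellulose * 180/162
= 389.9 * 180/162
= 433.2222 g

433.2222 g


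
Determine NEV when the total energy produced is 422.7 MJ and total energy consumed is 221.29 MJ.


NEV = E_out - E_in
= 422.7 - 221.29
= 201.4100 MJ

201.4100 MJ


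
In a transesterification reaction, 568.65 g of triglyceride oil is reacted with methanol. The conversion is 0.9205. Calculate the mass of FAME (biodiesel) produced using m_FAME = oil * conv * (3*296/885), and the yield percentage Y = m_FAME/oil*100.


m_FAME = oil * conv * (3 * 296 / 885) = oil * conv * (888/885)
= 568.65 * 0.9205 * 888 / 885
= 525.2167 g
Y = m_FAME / oil * 100 = conv * (888/885) * 100
= 0.9205 * 888 / 885 * 100
= 92.36%

525.2167 g FAME; Y = 92.36%


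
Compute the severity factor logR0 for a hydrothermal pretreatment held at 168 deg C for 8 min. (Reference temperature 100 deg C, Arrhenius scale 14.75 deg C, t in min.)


logR0 = log10(t * exp((T - 100) / 14.75))
= log10(8 * exp((168 - 100) / 14.75))
= 2.9053

2.9053


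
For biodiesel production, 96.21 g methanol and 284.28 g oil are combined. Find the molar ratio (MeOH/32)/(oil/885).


Molar ratio = n_MeOH / n_oil = (MeOH/32) / (oil/885) = (MeOH * 885) / (32 * oil)
= (96.21 * 885) / (32 * 284.28)
= 9.3598

9.3598


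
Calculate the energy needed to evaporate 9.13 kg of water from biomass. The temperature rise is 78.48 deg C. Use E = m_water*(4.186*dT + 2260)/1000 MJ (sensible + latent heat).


E = m_water * (4.186 * dT + 2260) / 1000
= 9.13 * (4.186 * 78.48 + 2260) / 1000
= 23.6332 MJ

23.6332 MJ


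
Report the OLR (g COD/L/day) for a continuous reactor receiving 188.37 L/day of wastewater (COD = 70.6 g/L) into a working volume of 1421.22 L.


OLR = Q * S / V
= 188.37 * 70.6 / 1421.22
= 9.3574 g/L/day

9.3574 g/L/day


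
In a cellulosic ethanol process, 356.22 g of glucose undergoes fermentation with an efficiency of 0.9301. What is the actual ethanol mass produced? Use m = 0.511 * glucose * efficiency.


Actual ethanol: m = 0.511 * 356.22 * 0.9301
m = 169.3046 g

169.3046 g


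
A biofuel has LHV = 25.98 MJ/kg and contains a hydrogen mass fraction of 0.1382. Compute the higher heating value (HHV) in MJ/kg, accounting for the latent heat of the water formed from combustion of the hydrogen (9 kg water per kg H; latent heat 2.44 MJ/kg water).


HHV = LHV + H_frac * 9 * 2.44
= 25.98 + 0.1382 * 9 * 2.44
= 29.0149 MJ/kg

29.0149 MJ/kg


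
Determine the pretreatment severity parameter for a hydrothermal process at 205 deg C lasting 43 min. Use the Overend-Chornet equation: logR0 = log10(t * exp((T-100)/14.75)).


logR0 = log10(t * exp((T - 100) / 14.75))
= log10(43 * exp((205 - 100) / 14.75))
= 4.7251

4.7251


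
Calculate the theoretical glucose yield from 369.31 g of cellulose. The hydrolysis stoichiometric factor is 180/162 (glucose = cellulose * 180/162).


glucose = cellulose * 180/162
= 369.31 * 180/162
= 410.3444 g

410.3444 g


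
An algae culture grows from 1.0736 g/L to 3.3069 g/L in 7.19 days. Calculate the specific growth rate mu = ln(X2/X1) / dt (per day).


mu = ln(X2/X1) / dt
= ln(3.3069/1.0736) / 7.19
= 0.1565 per day

0.1565 per day


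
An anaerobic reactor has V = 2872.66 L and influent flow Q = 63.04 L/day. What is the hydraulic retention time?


HRT = V / Q
= 2872.66 / 63.04
= 45.5688 days

45.5688 days


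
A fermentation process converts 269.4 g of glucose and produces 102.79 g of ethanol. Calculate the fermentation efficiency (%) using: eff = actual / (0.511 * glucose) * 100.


Fermentation efficiency = (actual / (0.511 * glucose)) * 100
= (102.79 / (0.511 * 269.4)) * 100
= 74.6676%

74.6676%


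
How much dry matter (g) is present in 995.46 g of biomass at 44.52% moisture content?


Wd = Ww * (1 - MC/100)
= 995.46 * (1 - 44.52/100)
= 552.2812 g

552.2812 g


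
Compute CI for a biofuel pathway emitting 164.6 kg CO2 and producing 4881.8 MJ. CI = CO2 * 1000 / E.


CI = CO2 * 1000 / E
= 164.6 * 1000 / 4881.8
= 33.7171 g CO2/MJ

33.7171 g CO2/MJ


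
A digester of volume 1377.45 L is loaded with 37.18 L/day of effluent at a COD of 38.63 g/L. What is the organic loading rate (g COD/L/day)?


OLR = Q * S / V
= 37.18 * 38.63 / 1377.45
= 1.0427 g/L/day

1.0427 g/L/day


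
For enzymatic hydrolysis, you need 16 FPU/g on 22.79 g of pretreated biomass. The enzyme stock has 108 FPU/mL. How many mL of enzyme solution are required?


V = dosage * m_sub / activity
V = 16 * 22.79 / 108
V = 3.3763 mL

3.3763 mL


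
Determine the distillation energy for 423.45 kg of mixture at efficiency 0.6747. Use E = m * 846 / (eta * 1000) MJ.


E = m * 846 / (eta * 1000)
= 423.45 * 846 / (0.6747 * 1000)
= 530.9600 MJ

530.9600 MJ


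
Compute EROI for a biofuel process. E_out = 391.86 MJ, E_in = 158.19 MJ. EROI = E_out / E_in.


EROI = E_out / E_in
= 391.86 / 158.19
= 2.4771

2.4771


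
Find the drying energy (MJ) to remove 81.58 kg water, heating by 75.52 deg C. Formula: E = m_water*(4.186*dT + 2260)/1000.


E = m_water * (4.186 * dT + 2260) / 1000
= 81.58 * (4.186 * 75.52 + 2260) / 1000
= 210.1604 MJ

210.1604 MJ


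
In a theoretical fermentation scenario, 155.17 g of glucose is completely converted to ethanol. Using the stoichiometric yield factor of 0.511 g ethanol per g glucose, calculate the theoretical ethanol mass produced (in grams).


Theoretical ethanol yield: m_EtOH = 0.511 * m_glucose
m_EtOH = 0.511 * 155.17 = 79.2919 g

79.2919 g


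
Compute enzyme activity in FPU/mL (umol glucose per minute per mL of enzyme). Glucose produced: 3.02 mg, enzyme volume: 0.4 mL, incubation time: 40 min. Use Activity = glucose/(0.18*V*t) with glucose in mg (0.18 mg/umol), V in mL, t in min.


Activity = glucose_mg / (0.18 mg/umol * V_mL * t_min)
= 3.02 / (0.18 * 0.4 * 40)
= 1.0486 FPU/mL

1.0486 FPU/mL


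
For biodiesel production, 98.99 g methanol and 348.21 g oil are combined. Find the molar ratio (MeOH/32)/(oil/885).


Molar ratio = n_MeOH / n_oil = (MeOH/32) / (oil/885) = (MeOH * 885) / (32 * oil)
= (98.99 * 885) / (32 * 348.21)
= 7.8622

7.8622


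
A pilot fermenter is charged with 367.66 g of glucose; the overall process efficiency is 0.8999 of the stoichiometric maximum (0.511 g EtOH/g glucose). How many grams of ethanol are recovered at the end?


Actual ethanol: m = 0.511 * 367.66 * 0.8999
m = 169.0680 g

169.0680 g


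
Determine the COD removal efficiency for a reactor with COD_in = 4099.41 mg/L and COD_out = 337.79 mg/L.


eta = (COD_in - COD_out) / COD_in * 100
= (4099.41 - 337.79) / 4099.41 * 100
= 91.7600%

91.7600%


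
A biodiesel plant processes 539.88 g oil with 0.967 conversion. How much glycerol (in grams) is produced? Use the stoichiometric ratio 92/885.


glycerol = oil * conv * (92/885)
= 539.88 * 0.967 * 92 / 885
= 54.2711 g

54.2711 g


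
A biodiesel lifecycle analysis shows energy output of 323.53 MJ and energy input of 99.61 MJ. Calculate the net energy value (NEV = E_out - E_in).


NEV = E_out - E_in
= 323.53 - 99.61
= 223.9200 MJ

223.9200 MJ


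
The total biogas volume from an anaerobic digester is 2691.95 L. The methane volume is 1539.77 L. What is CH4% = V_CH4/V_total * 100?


CH4% = V_CH4 / V_total * 100
= 1539.77 / 2691.95 * 100
= 57.1991%

57.1991%


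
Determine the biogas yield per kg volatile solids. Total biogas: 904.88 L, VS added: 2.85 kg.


Y = V / VS
= 904.88 / 2.85
= 317.5018 L/kg VS

317.5018 L/kg VS


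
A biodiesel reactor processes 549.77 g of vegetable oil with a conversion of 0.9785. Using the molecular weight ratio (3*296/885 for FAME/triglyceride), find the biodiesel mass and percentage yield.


m_FAME = oil * conv * (3 * 296 / 885) = oil * conv * (888/885)
= 549.77 * 0.9785 * 888 / 885
= 539.7735 g
Y = m_FAME / oil * 100 = conv * (888/885) * 100
= 0.9785 * 888 / 885 * 100
= 98.18%

539.7735 g FAME; Y = 98.18%


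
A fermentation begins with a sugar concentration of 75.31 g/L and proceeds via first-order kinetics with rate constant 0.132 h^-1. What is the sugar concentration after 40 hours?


S = S0 * exp(-k * t)
S = 75.31 * exp(-0.132 * 40)
S = 0.3835 g/L

0.3835 g/L


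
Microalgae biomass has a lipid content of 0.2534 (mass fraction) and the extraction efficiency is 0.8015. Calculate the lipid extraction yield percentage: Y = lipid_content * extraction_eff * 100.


Y = lipid_content * extraction_eff * 100
= 0.2534 * 0.8015 * 100
= 20.3100%

20.3100%


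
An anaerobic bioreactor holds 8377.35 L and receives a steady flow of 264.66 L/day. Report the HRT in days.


HRT = V / Q
= 8377.35 / 264.66
= 31.6533 days

31.6533 days


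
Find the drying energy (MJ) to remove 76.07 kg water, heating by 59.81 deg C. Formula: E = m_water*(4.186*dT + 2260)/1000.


E = m_water * (4.186 * dT + 2260) / 1000
= 76.07 * (4.186 * 59.81 + 2260) / 1000
= 190.9634 MJ

190.9634 MJ


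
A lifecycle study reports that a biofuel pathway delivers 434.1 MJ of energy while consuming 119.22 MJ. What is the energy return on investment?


EROI = E_out / E_in
= 434.1 / 119.22
= 3.6412

3.6412


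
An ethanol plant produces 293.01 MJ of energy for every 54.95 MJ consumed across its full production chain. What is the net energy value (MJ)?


NEV = E_out - E_in
= 293.01 - 54.95
= 238.0600 MJ

238.0600 MJ


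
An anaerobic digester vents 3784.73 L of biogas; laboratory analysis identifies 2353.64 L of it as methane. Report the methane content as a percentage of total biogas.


CH4% = V_CH4 / V_total * 100
= 2353.64 / 3784.73 * 100
= 62.1878%

62.1878%


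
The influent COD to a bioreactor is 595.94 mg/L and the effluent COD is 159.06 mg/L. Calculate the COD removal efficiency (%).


eta = (COD_in - COD_out) / COD_in * 100
= (595.94 - 159.06) / 595.94 * 100
= 73.3094%

73.3094%


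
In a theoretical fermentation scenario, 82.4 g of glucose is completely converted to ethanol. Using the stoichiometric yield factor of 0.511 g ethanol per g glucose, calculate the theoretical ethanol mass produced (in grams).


Theoretical ethanol yield: m_EtOH = 0.511 * m_glucose
m_EtOH = 0.511 * 82.4 = 42.1064 g

42.1064 g


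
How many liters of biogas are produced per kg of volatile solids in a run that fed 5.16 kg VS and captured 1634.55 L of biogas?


Y = V / VS
= 1634.55 / 5.16
= 316.7733 L/kg VS

316.7733 L/kg VS


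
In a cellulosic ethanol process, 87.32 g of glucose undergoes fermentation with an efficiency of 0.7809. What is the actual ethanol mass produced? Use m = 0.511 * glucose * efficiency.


Actual ethanol: m = 0.511 * 87.32 * 0.7809
m = 34.8442 g

34.8442 g


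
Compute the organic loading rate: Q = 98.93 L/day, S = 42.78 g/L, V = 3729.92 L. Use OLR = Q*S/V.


OLR = Q * S / V
= 98.93 * 42.78 / 3729.92
= 1.1347 g/L/day

1.1347 g/L/day


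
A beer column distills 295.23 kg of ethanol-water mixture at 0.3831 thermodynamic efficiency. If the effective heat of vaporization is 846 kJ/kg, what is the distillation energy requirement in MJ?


E = m * 846 / (eta * 1000)
= 295.23 * 846 / (0.3831 * 1000)
= 651.9566 MJ

651.9566 MJ


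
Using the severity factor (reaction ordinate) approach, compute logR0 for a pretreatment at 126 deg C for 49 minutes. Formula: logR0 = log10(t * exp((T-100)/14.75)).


logR0 = log10(t * exp((T - 100) / 14.75))
= log10(49 * exp((126 - 100) / 14.75))
= 2.4557

2.4557


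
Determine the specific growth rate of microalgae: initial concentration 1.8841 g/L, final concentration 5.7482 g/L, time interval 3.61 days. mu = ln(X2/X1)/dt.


mu = ln(X2/X1) / dt
= ln(5.7482/1.8841) / 3.61
= 0.3090 per day

0.3090 per day


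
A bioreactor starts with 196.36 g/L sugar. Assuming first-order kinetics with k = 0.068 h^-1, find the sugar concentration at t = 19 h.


S = S0 * exp(-k * t)
S = 196.36 * exp(-0.068 * 19)
S = 53.9442 g/L

53.9442 g/L


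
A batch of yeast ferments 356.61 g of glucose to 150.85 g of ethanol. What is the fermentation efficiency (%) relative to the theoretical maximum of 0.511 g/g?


Fermentation efficiency = (actual / (0.511 * glucose)) * 100
= (150.85 / (0.511 * 356.61)) * 100
= 82.7810%

82.7810%


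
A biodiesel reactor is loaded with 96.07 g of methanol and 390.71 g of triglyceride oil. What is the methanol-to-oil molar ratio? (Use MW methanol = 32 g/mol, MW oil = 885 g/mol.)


Molar ratio = n_MeOH / n_oil = (MeOH/32) / (oil/885) = (MeOH * 885) / (32 * oil)
= (96.07 * 885) / (32 * 390.71)
= 6.8003

6.8003


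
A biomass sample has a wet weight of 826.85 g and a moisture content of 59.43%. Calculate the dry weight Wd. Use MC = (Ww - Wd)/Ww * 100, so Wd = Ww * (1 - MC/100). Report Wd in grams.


Wd = Ww * (1 - MC/100)
= 826.85 * (1 - 59.43/100)
= 335.4530 g

335.4530 g


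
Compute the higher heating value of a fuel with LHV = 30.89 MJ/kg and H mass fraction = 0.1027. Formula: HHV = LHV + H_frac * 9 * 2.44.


HHV = LHV + H_frac * 9 * 2.44
= 30.89 + 0.1027 * 9 * 2.44
= 33.1453 MJ/kg

33.1453 MJ/kg


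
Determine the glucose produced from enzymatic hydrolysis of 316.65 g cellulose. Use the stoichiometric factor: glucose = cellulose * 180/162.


glucose = cellulose * 180/162
= 316.65 * 180/162
= 351.8333 g

351.8333 g


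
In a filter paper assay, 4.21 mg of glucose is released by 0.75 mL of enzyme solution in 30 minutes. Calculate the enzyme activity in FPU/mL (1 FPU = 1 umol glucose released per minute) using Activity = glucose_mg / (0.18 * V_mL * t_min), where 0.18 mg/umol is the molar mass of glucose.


Activity = glucose_mg / (0.18 mg/umol * V_mL * t_min)
= 4.21 / (0.18 * 0.75 * 30)
= 1.0395 FPU/mL

1.0395 FPU/mL


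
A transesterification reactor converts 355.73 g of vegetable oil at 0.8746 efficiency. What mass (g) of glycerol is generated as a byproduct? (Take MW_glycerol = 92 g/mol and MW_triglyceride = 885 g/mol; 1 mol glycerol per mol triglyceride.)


glycerol = oil * conv * (92/885)
= 355.73 * 0.8746 * 92 / 885
= 32.3426 g

32.3426 g


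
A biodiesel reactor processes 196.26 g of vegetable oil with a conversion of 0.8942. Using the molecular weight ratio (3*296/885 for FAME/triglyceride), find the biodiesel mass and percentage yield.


m_FAME = oil * conv * (3 * 296 / 885) = oil * conv * (888/885)
= 196.26 * 0.8942 * 888 / 885
= 176.0906 g
Y = m_FAME / oil * 100 = conv * (888/885) * 100
= 0.8942 * 888 / 885 * 100
= 89.72%

176.0906 g FAME; Y = 89.72%


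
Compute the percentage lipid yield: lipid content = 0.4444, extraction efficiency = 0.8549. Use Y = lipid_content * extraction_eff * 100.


Y = lipid_content * extraction_eff * 100
= 0.4444 * 0.8549 * 100
= 37.9918%

37.9918%


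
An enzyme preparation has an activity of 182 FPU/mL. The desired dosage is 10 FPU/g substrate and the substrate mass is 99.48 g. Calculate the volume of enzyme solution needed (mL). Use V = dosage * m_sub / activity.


V = dosage * m_sub / activity
V = 10 * 99.48 / 182
V = 5.4659 mL

5.4659 mL


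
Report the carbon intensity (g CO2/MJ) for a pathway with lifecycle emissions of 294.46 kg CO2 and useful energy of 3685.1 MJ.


CI = CO2 * 1000 / E
= 294.46 * 1000 / 3685.1
= 79.9056 g CO2/MJ

79.9056 g CO2/MJ


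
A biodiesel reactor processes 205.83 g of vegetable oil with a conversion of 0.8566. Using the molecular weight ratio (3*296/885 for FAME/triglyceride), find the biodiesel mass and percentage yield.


m_FAME = oil * conv * (3 * 296 / 885) = oil * conv * (888/885)
= 205.83 * 0.8566 * 888 / 885
= 176.9117 g
Y = m_FAME / oil * 100 = conv * (888/885) * 100
= 0.8566 * 888 / 885 * 100
= 85.95%

176.9117 g FAME; Y = 85.95%


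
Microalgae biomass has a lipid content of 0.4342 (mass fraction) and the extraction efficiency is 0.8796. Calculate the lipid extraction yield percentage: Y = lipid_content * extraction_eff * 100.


Y = lipid_content * extraction_eff * 100
= 0.4342 * 0.8796 * 100
= 38.1922%

38.1922%


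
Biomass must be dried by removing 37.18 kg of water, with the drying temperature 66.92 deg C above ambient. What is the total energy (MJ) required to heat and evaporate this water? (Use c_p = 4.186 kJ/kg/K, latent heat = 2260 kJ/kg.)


E = m_water * (4.186 * dT + 2260) / 1000
= 37.18 * (4.186 * 66.92 + 2260) / 1000
= 94.4419 MJ

94.4419 MJ


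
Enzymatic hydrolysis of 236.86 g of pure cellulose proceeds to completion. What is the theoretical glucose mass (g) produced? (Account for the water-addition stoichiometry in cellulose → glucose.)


glucose = cellulose * 180/162
= 236.86 * 180/162
= 263.1778 g

263.1778 g


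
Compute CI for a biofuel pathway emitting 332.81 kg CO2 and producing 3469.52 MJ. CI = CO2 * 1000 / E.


CI = CO2 * 1000 / E
= 332.81 * 1000 / 3469.52
= 95.9239 g CO2/MJ

95.9239 g CO2/MJ


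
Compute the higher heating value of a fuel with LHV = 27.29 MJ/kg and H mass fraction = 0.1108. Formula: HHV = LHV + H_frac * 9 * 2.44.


HHV = LHV + H_frac * 9 * 2.44
= 27.29 + 0.1108 * 9 * 2.44
= 29.7232 MJ/kg

29.7232 MJ/kg


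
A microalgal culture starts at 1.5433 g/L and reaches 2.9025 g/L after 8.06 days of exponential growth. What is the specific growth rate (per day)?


mu = ln(X2/X1) / dt
= ln(2.9025/1.5433) / 8.06
= 0.0784 per day

0.0784 per day


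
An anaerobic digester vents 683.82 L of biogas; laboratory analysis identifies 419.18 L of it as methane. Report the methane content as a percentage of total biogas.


CH4% = V_CH4 / V_total * 100
= 419.18 / 683.82 * 100
= 61.2998%

61.2998%


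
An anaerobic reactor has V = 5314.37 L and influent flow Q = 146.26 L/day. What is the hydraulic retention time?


HRT = V / Q
= 5314.37 / 146.26
= 36.3351 days

36.3351 days


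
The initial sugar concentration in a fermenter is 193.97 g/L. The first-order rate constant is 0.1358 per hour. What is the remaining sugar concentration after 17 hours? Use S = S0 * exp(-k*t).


S = S0 * exp(-k * t)
S = 193.97 * exp(-0.1358 * 17)
S = 19.2807 g/L

19.2807 g/L


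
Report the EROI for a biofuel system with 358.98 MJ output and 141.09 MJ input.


EROI = E_out / E_in
= 358.98 / 141.09
= 2.5443

2.5443


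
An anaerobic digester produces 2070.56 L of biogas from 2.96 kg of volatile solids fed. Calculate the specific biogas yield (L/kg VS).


Y = V / VS
= 2070.56 / 2.96
= 699.5135 L/kg VS

699.5135 L/kg VS


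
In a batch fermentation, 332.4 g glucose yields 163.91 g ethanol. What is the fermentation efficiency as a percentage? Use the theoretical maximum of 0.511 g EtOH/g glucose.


Fermentation efficiency = (actual / (0.511 * glucose)) * 100
= (163.91 / (0.511 * 332.4)) * 100
= 96.4992%

96.4992%


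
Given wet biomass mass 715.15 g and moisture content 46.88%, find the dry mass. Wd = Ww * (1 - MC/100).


Wd = Ww * (1 - MC/100)
= 715.15 * (1 - 46.88/100)
= 379.8877 g

379.8877 g


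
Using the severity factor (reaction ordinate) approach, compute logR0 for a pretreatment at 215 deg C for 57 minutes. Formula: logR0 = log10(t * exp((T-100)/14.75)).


logR0 = log10(t * exp((T - 100) / 14.75))
= log10(57 * exp((215 - 100) / 14.75))
= 5.1419

5.1419


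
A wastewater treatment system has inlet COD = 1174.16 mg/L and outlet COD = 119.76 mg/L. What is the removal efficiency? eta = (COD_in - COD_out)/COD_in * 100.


eta = (COD_in - COD_out) / COD_in * 100
= (1174.16 - 119.76) / 1174.16 * 100
= 89.8004%

89.8004%


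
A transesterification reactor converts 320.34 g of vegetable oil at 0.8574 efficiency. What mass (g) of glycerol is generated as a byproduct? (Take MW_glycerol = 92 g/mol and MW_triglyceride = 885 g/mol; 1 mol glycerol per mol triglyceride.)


glycerol = oil * conv * (92/885)
= 320.34 * 0.8574 * 92 / 885
= 28.5522 g

28.5522 g


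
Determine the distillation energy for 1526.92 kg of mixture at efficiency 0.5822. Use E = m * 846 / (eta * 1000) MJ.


E = m * 846 / (eta * 1000)
= 1526.92 * 846 / (0.5822 * 1000)
= 2218.7810 MJ

2218.7810 MJ


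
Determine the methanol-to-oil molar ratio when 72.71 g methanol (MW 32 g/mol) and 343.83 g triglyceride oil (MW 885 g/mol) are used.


Molar ratio = n_MeOH / n_oil = (MeOH/32) / (oil/885) = (MeOH * 885) / (32 * oil)
= (72.71 * 885) / (32 * 343.83)
= 5.8485

5.8485


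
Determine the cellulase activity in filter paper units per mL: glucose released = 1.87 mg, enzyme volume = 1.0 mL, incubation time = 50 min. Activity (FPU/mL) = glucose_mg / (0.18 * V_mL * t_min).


Activity = glucose_mg / (0.18 mg/umol * V_mL * t_min)
= 1.87 / (0.18 * 1.0 * 50)
= 0.2078 FPU/mL

0.2078 FPU/mL


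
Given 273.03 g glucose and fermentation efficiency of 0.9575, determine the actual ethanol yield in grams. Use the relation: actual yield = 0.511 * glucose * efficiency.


Actual ethanol: m = 0.511 * 273.03 * 0.9575
m = 133.5888 g

133.5888 g


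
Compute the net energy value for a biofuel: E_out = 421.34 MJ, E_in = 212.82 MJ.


NEV = E_out - E_in
= 421.34 - 212.82
= 208.5200 MJ

208.5200 MJ


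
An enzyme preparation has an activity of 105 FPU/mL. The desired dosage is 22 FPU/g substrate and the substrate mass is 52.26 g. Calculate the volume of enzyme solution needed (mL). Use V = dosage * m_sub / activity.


V = dosage * m_sub / activity
V = 22 * 52.26 / 105
V = 10.9497 mL

10.9497 mL


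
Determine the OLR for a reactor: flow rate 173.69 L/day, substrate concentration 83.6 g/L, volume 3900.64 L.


OLR = Q * S / V
= 173.69 * 83.6 / 3900.64
= 3.7226 g/L/day

3.7226 g/L/day


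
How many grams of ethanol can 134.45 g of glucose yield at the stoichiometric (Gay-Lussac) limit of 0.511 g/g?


Theoretical ethanol yield: m_EtOH = 0.511 * m_glucose
m_EtOH = 0.511 * 134.45 = 68.7039 g

68.7039 g


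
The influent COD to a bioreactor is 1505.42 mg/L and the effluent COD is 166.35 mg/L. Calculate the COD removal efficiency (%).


eta = (COD_in - COD_out) / COD_in * 100
= (1505.42 - 166.35) / 1505.42 * 100
= 88.9499%

88.9499%


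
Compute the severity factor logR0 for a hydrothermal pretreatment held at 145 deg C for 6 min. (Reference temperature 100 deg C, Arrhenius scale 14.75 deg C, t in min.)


logR0 = log10(t * exp((T - 100) / 14.75))
= log10(6 * exp((145 - 100) / 14.75))
= 2.1031

2.1031


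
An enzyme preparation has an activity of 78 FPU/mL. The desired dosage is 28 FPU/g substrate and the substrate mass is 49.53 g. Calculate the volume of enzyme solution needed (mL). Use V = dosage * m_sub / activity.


V = dosage * m_sub / activity
V = 28 * 49.53 / 78
V = 17.7800 mL

17.7800 mL


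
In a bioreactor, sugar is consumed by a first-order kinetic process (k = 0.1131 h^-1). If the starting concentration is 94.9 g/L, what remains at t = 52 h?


S = S0 * exp(-k * t)
S = 94.9 * exp(-0.1131 * 52)
S = 0.2649 g/L

0.2649 g/L


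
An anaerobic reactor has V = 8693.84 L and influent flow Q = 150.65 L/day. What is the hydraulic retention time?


HRT = V / Q
= 8693.84 / 150.65
= 57.7089 days

57.7089 days


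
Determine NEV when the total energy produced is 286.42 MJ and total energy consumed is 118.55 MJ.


NEV = E_out - E_in
= 286.42 - 118.55
= 167.8700 MJ

167.8700 MJ


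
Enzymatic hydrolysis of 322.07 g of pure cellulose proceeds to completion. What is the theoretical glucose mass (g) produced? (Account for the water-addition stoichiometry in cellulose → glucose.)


glucose = cellulose * 180/162
= 322.07 * 180/162
= 357.8556 g

357.8556 g


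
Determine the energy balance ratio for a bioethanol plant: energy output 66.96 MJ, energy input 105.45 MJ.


EROI = E_out / E_in
= 66.96 / 105.45
= 0.6350

0.6350


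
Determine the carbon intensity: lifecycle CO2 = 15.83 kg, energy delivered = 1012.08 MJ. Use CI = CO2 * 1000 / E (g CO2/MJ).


CI = CO2 * 1000 / E
= 15.83 * 1000 / 1012.08
= 15.6411 g CO2/MJ

15.6411 g CO2/MJ


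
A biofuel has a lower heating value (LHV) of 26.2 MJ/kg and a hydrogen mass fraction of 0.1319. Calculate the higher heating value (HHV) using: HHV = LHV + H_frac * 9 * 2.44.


HHV = LHV + H_frac * 9 * 2.44
= 26.2 + 0.1319 * 9 * 2.44
= 29.0965 MJ/kg

29.0965 MJ/kg


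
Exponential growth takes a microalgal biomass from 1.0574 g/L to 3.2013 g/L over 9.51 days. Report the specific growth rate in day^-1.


mu = ln(X2/X1) / dt
= ln(3.2013/1.0574) / 9.51
= 0.1165 per day

0.1165 per day


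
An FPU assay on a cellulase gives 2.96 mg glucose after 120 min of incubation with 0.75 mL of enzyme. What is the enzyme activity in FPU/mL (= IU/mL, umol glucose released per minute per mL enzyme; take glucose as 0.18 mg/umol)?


Activity = glucose_mg / (0.18 mg/umol * V_mL * t_min)
= 2.96 / (0.18 * 0.75 * 120)
= 0.1827 FPU/mL

0.1827 FPU/mL


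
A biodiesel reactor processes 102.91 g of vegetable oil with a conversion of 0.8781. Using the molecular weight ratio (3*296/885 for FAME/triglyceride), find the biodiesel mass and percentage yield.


m_FAME = oil * conv * (3 * 296 / 885) = oil * conv * (888/885)
= 102.91 * 0.8781 * 888 / 885
= 90.6716 g
Y = m_FAME / oil * 100 = conv * (888/885) * 100
= 0.8781 * 888 / 885 * 100
= 88.11%

90.6716 g FAME; Y = 88.11%


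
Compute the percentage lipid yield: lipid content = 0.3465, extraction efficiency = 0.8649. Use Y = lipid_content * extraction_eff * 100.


Y = lipid_content * extraction_eff * 100
= 0.3465 * 0.8649 * 100
= 29.9688%

29.9688%


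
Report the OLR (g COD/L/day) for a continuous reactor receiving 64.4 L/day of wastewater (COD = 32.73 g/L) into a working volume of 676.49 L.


OLR = Q * S / V
= 64.4 * 32.73 / 676.49
= 3.1158 g/L/day

3.1158 g/L/day


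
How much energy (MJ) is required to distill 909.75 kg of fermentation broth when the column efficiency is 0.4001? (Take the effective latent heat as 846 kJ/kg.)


E = m * 846 / (eta * 1000)
= 909.75 * 846 / (0.4001 * 1000)
= 1923.6403 MJ

1923.6403 MJ


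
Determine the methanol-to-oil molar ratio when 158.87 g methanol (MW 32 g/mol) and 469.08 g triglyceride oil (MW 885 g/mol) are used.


Molar ratio = n_MeOH / n_oil = (MeOH/32) / (oil/885) = (MeOH * 885) / (32 * oil)
= (158.87 * 885) / (32 * 469.08)
= 9.3667

9.3667


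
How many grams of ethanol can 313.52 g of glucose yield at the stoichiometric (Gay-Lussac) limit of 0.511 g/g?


Theoretical ethanol yield: m_EtOH = 0.511 * m_glucose
m_EtOH = 0.511 * 313.52 = 160.2087 g

160.2087 g


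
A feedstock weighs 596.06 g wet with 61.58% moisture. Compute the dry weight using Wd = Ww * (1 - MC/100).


Wd = Ww * (1 - MC/100)
= 596.06 * (1 - 61.58/100)
= 229.0063 g

229.0063 g


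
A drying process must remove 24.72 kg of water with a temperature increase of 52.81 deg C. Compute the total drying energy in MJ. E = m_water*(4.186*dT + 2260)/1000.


E = m_water * (4.186 * dT + 2260) / 1000
= 24.72 * (4.186 * 52.81 + 2260) / 1000
= 61.3319 MJ

61.3319 MJ


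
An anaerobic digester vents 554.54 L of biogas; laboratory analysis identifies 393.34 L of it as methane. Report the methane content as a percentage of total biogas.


CH4% = V_CH4 / V_total * 100
= 393.34 / 554.54 * 100
= 70.9309%

70.9309%


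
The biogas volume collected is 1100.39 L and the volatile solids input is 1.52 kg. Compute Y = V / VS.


Y = V / VS
= 1100.39 / 1.52
= 723.9408 L/kg VS

723.9408 L/kg VS


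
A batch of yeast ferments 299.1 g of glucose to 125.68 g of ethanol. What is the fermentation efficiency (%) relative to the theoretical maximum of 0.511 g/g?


Fermentation efficiency = (actual / (0.511 * glucose)) * 100
= (125.68 / (0.511 * 299.1)) * 100
= 82.2297%

82.2297%


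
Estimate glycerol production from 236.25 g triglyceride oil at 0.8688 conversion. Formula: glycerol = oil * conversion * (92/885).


glycerol = oil * conv * (92/885)
= 236.25 * 0.8688 * 92 / 885
= 21.3371 g

21.3371 g


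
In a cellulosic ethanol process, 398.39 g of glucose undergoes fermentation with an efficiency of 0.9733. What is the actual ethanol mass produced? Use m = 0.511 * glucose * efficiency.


Actual ethanol: m = 0.511 * 398.39 * 0.9733
m = 198.1418 g

198.1418 g


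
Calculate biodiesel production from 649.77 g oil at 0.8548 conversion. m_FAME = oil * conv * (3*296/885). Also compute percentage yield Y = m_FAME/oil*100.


m_FAME = oil * conv * (3 * 296 / 885) = oil * conv * (888/885)
= 649.77 * 0.8548 * 888 / 885
= 557.3062 g
Y = m_FAME / oil * 100 = conv * (888/885) * 100
= 0.8548 * 888 / 885 * 100
= 85.77%

557.3062 g FAME; Y = 85.77%


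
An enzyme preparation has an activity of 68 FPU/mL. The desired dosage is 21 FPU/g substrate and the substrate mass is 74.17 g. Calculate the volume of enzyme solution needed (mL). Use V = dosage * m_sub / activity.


V = dosage * m_sub / activity
V = 21 * 74.17 / 68
V = 22.9054 mL

22.9054 mL


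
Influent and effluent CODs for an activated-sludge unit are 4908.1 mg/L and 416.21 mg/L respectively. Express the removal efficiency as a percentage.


eta = (COD_in - COD_out) / COD_in * 100
= (4908.1 - 416.21) / 4908.1 * 100
= 91.5199%

91.5199%


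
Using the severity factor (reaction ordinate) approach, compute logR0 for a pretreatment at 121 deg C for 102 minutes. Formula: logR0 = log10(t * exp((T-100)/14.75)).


logR0 = log10(t * exp((T - 100) / 14.75))
= log10(102 * exp((121 - 100) / 14.75))
= 2.6269

2.6269


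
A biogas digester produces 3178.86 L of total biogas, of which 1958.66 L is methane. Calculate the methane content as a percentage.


CH4% = V_CH4 / V_total * 100
= 1958.66 / 3178.86 * 100
= 61.6152%

61.6152%


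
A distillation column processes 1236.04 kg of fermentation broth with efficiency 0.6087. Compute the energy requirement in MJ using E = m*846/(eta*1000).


E = m * 846 / (eta * 1000)
= 1236.04 * 846 / (0.6087 * 1000)
= 1717.9068 MJ

1717.9068 MJ


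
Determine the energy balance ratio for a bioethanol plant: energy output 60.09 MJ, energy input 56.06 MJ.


EROI = E_out / E_in
= 60.09 / 56.06
= 1.0719

1.0719


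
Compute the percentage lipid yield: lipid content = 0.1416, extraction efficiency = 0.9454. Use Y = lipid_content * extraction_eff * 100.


Y = lipid_content * extraction_eff * 100
= 0.1416 * 0.9454 * 100
= 13.3869%

13.3869%


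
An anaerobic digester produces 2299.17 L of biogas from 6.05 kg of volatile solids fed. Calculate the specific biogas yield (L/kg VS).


Y = V / VS
= 2299.17 / 6.05
= 380.0281 L/kg VS

380.0281 L/kg VS


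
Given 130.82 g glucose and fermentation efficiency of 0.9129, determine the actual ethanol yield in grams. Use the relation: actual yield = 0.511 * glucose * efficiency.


Actual ethanol: m = 0.511 * 130.82 * 0.9129
m = 61.0265 g

61.0265 g


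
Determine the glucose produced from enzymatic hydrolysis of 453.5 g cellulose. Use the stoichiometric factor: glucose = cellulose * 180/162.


glucose = cellulose * 180/162
= 453.5 * 180/162
= 503.8889 g

503.8889 g


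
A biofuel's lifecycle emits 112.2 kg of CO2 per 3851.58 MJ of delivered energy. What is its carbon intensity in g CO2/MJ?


CI = CO2 * 1000 / E
= 112.2 * 1000 / 3851.58
= 29.1309 g CO2/MJ

29.1309 g CO2/MJ


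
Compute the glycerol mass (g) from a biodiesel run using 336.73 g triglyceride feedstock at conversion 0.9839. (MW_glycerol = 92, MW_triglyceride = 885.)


glycerol = oil * conv * (92/885)
= 336.73 * 0.9839 * 92 / 885
= 34.4411 g

34.4411 g


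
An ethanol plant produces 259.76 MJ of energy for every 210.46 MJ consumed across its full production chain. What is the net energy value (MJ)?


NEV = E_out - E_in
= 259.76 - 210.46
= 49.3000 MJ

49.3000 MJ


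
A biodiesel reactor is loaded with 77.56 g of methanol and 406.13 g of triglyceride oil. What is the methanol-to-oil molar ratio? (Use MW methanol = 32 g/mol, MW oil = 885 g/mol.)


Molar ratio = n_MeOH / n_oil = (MeOH/32) / (oil/885) = (MeOH * 885) / (32 * oil)
= (77.56 * 885) / (32 * 406.13)
= 5.2816

5.2816


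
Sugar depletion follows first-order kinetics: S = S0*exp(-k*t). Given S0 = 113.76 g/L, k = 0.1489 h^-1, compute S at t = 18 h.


S = S0 * exp(-k * t)
S = 113.76 * exp(-0.1489 * 18)
S = 7.7982 g/L

7.7982 g/L


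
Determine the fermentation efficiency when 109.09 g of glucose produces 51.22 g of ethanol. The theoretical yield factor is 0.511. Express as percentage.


Fermentation efficiency = (actual / (0.511 * glucose)) * 100
= (51.22 / (0.511 * 109.09)) * 100
= 91.8827%

91.8827%


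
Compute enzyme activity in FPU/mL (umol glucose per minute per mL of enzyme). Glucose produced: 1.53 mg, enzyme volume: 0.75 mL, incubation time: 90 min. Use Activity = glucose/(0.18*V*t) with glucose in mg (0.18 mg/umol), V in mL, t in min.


Activity = glucose_mg / (0.18 mg/umol * V_mL * t_min)
= 1.53 / (0.18 * 0.75 * 90)
= 0.1259 FPU/mL

0.1259 FPU/mL


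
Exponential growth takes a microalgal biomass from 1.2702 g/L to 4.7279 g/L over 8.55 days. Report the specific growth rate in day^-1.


mu = ln(X2/X1) / dt
= ln(4.7279/1.2702) / 8.55
= 0.1537 per day

0.1537 per day


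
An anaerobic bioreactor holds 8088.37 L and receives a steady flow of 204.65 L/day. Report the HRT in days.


HRT = V / Q
= 8088.37 / 204.65
= 39.5229 days

39.5229 days


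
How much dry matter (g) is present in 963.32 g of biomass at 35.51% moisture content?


Wd = Ww * (1 - MC/100)
= 963.32 * (1 - 35.51/100)
= 621.2451 g

621.2451 g


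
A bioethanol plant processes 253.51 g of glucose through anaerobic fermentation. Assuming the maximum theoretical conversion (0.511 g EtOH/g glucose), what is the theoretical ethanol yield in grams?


Theoretical ethanol yield: m_EtOH = 0.511 * m_glucose
m_EtOH = 0.511 * 253.51 = 129.5436 g

129.5436 g


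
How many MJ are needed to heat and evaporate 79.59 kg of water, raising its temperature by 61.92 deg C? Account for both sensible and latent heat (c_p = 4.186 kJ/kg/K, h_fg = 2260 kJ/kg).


E = m_water * (4.186 * dT + 2260) / 1000
= 79.59 * (4.186 * 61.92 + 2260) / 1000
= 200.5029 MJ

200.5029 MJ


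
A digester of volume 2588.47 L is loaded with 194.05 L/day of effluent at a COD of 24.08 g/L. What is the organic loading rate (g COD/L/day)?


OLR = Q * S / V
= 194.05 * 24.08 / 2588.47
= 1.8052 g/L/day

1.8052 g/L/day


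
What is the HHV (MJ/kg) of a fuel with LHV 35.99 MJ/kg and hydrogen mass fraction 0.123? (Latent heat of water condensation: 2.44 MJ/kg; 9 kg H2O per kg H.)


HHV = LHV + H_frac * 9 * 2.44
= 35.99 + 0.123 * 9 * 2.44
= 38.6911 MJ/kg

38.6911 MJ/kg


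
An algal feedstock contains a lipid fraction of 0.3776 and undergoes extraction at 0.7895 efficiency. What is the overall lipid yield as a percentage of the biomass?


Y = lipid_content * extraction_eff * 100
= 0.3776 * 0.7895 * 100
= 29.8115%

29.8115%


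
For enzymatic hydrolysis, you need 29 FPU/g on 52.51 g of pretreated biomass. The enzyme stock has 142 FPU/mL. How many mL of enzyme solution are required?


V = dosage * m_sub / activity
V = 29 * 52.51 / 142
V = 10.7239 mL

10.7239 mL


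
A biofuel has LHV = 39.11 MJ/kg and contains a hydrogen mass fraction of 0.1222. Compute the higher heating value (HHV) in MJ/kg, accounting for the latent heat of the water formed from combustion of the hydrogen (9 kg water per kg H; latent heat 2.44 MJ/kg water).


HHV = LHV + H_frac * 9 * 2.44
= 39.11 + 0.1222 * 9 * 2.44
= 41.7935 MJ/kg

41.7935 MJ/kg


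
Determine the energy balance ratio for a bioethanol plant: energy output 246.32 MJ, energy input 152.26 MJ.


EROI = E_out / E_in
= 246.32 / 152.26
= 1.6178

1.6178


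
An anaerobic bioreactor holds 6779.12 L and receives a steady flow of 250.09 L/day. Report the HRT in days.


HRT = V / Q
= 6779.12 / 250.09
= 27.1067 days

27.1067 days


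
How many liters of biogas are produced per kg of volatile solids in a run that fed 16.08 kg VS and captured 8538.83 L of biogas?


Y = V / VS
= 8538.83 / 16.08
= 531.0218 L/kg VS

531.0218 L/kg VS


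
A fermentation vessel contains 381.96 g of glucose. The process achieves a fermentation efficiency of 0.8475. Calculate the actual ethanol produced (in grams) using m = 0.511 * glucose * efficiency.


Actual ethanol: m = 0.511 * 381.96 * 0.8475
m = 165.4164 g

165.4164 g


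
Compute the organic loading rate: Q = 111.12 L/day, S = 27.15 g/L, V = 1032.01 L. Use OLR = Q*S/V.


OLR = Q * S / V
= 111.12 * 27.15 / 1032.01
= 2.9233 g/L/day

2.9233 g/L/day


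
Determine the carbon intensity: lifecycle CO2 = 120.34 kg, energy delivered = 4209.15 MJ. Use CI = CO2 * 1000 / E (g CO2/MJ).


CI = CO2 * 1000 / E
= 120.34 * 1000 / 4209.15
= 28.5901 g CO2/MJ

28.5901 g CO2/MJ
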